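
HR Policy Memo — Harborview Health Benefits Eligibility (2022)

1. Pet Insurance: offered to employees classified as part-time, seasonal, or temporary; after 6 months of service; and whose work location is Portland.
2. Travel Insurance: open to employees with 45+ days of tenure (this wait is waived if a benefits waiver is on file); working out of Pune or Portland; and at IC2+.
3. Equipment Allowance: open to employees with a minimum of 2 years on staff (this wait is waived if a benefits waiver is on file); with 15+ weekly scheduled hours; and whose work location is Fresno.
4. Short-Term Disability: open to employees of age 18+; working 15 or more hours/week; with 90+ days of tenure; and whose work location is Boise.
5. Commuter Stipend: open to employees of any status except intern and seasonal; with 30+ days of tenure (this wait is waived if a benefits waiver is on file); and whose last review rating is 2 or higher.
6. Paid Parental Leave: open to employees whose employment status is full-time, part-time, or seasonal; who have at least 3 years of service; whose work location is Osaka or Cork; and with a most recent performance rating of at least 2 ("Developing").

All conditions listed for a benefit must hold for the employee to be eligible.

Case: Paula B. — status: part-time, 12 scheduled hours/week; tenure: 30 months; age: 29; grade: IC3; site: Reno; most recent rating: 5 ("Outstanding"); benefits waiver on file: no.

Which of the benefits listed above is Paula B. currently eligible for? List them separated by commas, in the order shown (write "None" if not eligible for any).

Pet Insurance — status part-time ✓; service 30 months ≥ 6 months ✓; site Reno ✗ (not Portland) → not eligible.
Travel Insurance — no waiver, service 30 months ≥ 45 days ✓; site Reno ✗ (not Pune or Portland) → not eligible.
Equipment Allowance — no waiver, service 30 months ≥ 2 years (≈730 days) ✓; 12 hrs/wk < 15 ✗ → not eligible.
Short-Term Disability — age 29 ≥ 18 ✓; 12 hrs/wk < 15 ✗ → not eligible.
Commuter Stipend — status part-time ✓ (not excluded); no waiver, service 30 months ≥ 30 days ✓; rating 5 ≥ 2 ✓ → eligible.
Paid Parental Leave — status part-time ✓; service 30 months < 3 years (≈1095 days) ✗ → not eligible.

Commuter Stipend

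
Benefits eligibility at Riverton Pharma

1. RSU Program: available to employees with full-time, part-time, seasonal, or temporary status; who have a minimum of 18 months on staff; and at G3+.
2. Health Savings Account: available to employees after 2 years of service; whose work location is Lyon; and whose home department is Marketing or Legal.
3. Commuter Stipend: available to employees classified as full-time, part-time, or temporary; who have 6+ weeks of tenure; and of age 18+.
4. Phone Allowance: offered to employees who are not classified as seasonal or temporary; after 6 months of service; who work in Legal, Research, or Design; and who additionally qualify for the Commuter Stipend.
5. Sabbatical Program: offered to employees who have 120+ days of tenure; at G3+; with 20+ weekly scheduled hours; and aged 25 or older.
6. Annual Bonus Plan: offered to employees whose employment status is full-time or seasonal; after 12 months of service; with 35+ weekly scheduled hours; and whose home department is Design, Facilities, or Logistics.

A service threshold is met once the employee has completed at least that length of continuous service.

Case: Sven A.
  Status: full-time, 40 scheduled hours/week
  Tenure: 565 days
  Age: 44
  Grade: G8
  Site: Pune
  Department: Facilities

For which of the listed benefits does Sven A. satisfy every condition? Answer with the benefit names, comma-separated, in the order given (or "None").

RSU Program — status full-time ✓; service 565 days ≥ 18 months (≈540 days) ✓; grade G8 ≥ G3 ✓ → eligible.
Health Savings Account — service 565 days < 2 years (≈730 days) ✗ → not eligible.
Commuter Stipend — status full-time ✓; service 565 days ≥ 6 weeks (≈42 days) ✓; age 44 ≥ 18 ✓ → eligible.
Phone Allowance — status full-time ✓ (not excluded); service 565 days ≥ 6 months (≈180 days) ✓; dept Facilities ✗ → not eligible.
Sabbatical Program — service 565 days ≥ 120 days ✓; grade G8 ≥ G3 ✓; 40 hrs/wk ≥ 20 ✓; age 44 ≥ 25 ✓ → eligible.
Annual Bonus Plan — status full-time ✓; service 565 days ≥ 12 months (≈360 days) ✓; 40 hrs/wk ≥ 35 ✓; dept Facilities ✓ → eligible.

RSU Program, Commuter Stipend, Sabbatical Program, Annual Bonus Plan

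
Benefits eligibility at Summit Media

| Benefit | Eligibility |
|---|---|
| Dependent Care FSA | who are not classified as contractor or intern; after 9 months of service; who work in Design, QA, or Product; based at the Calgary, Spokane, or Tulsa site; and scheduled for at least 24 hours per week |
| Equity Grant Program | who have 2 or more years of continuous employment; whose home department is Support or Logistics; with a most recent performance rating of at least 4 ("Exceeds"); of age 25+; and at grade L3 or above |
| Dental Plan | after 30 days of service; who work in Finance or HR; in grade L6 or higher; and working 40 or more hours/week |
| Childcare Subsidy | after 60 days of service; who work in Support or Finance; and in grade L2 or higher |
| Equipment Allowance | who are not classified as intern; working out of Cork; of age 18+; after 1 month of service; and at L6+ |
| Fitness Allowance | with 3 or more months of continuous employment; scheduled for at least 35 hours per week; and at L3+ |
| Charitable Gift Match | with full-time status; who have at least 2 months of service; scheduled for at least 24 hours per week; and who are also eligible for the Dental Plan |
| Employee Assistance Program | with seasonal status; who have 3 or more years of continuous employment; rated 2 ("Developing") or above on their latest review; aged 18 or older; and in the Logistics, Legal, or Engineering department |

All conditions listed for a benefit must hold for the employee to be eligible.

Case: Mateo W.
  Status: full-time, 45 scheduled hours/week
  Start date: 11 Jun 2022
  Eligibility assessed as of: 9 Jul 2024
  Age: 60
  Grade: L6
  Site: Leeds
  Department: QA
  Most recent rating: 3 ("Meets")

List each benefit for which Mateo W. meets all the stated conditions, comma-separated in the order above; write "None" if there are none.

Fitness Allowance

Service from 11 Jun 2022 to 9 Jul 2024: 759 days.
Dependent Care FSA — status full-time ✓ (not excluded); service 759 days ≥ 9 months (≈270 days) ✓; dept QA ✓; site Leeds ✗ (not Calgary, Spokane, or Tulsa) → not eligible.
Equity Grant Program — service 759 days ≥ 2 years (≈730 days) ✓; dept QA ✗ → not eligible.
Dental Plan — service 759 days ≥ 30 days ✓; dept QA ✗ → not eligible.
Childcare Subsidy — service 759 days ≥ 60 days ✓; dept QA ✗ → not eligible.
Equipment Allowance — status full-time ✓ (not excluded); site Leeds ✗ (not Cork) → not eligible.
Fitness Allowance — service 759 days ≥ 3 months (≈90 days) ✓; 45 hrs/wk ≥ 35 ✓; grade L6 ≥ L3 ✓ → eligible.
Charitable Gift Match — status full-time ✓; service 759 days ≥ 2 months (≈60 days) ✓; 45 hrs/wk ≥ 24 ✓; not eligible for Dental Plan ✗ → not eligible.
Employee Assistance Program — status full-time ✗ (requires seasonal) → not eligible.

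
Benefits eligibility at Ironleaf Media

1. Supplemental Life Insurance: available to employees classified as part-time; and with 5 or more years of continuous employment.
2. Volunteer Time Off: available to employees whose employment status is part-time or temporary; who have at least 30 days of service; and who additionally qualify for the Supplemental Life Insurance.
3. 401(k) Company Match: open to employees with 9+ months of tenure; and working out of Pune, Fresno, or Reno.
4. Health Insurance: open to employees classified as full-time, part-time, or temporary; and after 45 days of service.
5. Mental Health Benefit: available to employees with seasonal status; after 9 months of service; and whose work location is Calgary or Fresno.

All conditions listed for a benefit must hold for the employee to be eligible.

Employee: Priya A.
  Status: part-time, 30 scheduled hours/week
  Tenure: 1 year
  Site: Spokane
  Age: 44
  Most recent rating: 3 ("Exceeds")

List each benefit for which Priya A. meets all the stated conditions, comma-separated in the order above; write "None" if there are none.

Supplemental Life Insurance — status part-time ✓; service 1 year < 5 years ✗ → not eligible.
Volunteer Time Off — status part-time ✓; service 1 year ≥ 30 days ✓; not eligible for Supplemental Life Insurance ✗ → not eligible.
401(k) Company Match — service 1 year ≥ 9 months (≈270 days) ✓; site Spokane ✗ (not Pune, Fresno, or Reno) → not eligible.
Health Insurance — status part-time ✓; service 1 year ≥ 45 days ✓ → eligible.
Mental Health Benefit — status part-time ✗ (requires seasonal) → not eligible.

Health Insurance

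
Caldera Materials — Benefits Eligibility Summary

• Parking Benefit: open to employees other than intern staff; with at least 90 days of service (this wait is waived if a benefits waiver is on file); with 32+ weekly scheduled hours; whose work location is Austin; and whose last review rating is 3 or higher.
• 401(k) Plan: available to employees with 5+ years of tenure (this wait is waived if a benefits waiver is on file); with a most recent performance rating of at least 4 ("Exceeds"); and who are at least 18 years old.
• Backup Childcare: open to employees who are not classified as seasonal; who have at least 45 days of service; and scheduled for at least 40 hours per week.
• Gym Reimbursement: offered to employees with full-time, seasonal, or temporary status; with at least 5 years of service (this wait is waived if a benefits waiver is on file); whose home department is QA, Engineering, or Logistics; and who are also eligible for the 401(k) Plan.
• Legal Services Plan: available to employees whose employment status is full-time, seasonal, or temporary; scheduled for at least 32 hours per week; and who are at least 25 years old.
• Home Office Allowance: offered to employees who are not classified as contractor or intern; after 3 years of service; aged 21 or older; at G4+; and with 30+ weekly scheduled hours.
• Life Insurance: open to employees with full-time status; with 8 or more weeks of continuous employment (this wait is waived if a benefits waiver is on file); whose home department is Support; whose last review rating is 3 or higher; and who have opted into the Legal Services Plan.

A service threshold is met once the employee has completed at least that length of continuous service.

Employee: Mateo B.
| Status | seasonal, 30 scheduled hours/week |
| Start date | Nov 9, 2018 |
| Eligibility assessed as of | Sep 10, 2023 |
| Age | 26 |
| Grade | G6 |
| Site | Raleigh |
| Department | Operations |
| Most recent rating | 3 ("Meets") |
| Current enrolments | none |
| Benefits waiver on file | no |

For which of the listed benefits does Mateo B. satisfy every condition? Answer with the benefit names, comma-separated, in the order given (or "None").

Service from Nov 9, 2018 to Sep 10, 2023: 1766 days.
Parking Benefit — status seasonal ✓ (not excluded); no waiver, service 1766 days ≥ 90 days ✓; 30 hrs/wk < 32 ✗ → not eligible.
401(k) Plan — no waiver, service 1766 days < 5 years (≈1825 days) ✗ → not eligible.
Backup Childcare — status seasonal ✗ (excluded) → not eligible.
Gym Reimbursement — status seasonal ✓; no waiver, service 1766 days < 5 years (≈1825 days) ✗ → not eligible.
Legal Services Plan — status seasonal ✓; 30 hrs/wk < 32 ✗ → not eligible.
Home Office Allowance — status seasonal ✓ (not excluded); service 1766 days ≥ 3 years (≈1095 days) ✓; age 26 ≥ 21 ✓; grade G6 ≥ G4 ✓; 30 hrs/wk ≥ 30 ✓ → eligible.
Life Insurance — status seasonal ✗ (requires full-time) → not eligible.

Home Office Allowance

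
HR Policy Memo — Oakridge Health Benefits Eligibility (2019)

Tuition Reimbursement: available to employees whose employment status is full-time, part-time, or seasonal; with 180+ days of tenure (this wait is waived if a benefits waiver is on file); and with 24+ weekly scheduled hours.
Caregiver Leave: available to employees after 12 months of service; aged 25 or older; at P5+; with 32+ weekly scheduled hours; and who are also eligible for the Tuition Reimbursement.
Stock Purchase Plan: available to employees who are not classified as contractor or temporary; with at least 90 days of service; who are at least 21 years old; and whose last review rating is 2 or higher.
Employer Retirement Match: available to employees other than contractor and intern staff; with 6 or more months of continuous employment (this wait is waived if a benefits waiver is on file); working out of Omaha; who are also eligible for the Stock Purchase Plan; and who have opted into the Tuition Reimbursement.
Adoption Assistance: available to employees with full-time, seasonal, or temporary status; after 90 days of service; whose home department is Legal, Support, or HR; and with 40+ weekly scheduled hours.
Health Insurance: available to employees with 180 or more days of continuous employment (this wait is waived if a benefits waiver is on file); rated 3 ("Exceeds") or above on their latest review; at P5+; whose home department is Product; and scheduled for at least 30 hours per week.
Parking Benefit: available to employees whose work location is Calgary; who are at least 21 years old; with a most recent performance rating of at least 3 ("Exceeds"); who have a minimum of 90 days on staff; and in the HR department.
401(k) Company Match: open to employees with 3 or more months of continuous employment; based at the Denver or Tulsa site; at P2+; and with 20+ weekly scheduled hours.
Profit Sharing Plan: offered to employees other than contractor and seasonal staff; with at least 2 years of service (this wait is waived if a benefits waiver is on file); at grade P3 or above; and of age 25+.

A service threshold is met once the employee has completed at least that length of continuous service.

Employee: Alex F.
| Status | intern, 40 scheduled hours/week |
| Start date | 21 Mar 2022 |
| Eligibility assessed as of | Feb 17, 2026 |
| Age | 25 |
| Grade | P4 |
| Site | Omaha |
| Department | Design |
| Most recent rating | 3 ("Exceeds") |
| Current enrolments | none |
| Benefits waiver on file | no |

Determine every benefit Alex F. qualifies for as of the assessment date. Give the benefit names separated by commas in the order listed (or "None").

Stock Purchase Plan, Profit Sharing Plan

Service from 21 Mar 2022 to Feb 17, 2026: 1429 days.
Tuition Reimbursement — status intern ✗ (requires full-time, part-time, or seasonal) → not eligible.
Caregiver Leave — service 1429 days ≥ 12 months (≈360 days) ✓; age 25 ≥ 25 ✓; grade P4 < P5 ✗ → not eligible.
Stock Purchase Plan — status intern ✓ (not excluded); service 1429 days ≥ 90 days ✓; age 25 ≥ 21 ✓; rating 3 ≥ 2 ✓ → eligible.
Employer Retirement Match — status intern ✗ (excluded) → not eligible.
Adoption Assistance — status intern ✗ (requires full-time, seasonal, or temporary) → not eligible.
Health Insurance — no waiver, service 1429 days ≥ 180 days ✓; rating 3 ≥ 3 ✓; grade P4 < P5 ✗ → not eligible.
Parking Benefit — site Omaha ✗ (not Calgary) → not eligible.
401(k) Company Match — service 1429 days ≥ 3 months (≈90 days) ✓; site Omaha ✗ (not Denver or Tulsa) → not eligible.
Profit Sharing Plan — status intern ✓ (not excluded); no waiver, service 1429 days ≥ 2 years (≈730 days) ✓; grade P4 ≥ P3 ✓; age 25 ≥ 25 ✓ → eligible.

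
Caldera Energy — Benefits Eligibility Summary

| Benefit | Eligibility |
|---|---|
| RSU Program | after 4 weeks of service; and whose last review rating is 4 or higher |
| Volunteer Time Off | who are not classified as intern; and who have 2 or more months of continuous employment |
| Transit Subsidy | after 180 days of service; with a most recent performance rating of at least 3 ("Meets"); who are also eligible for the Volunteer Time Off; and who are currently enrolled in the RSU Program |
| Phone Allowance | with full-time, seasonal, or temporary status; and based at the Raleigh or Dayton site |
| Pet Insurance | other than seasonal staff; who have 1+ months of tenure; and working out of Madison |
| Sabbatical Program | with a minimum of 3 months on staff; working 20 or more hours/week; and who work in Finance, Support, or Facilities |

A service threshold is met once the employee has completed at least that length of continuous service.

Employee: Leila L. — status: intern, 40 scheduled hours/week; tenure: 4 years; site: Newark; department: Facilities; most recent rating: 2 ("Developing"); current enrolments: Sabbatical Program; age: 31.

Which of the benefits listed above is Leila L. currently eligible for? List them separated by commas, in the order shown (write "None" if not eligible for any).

RSU Program — service 4 years ≥ 4 weeks (≈28 days) ✓; rating 2 < 4 ✗ → not eligible.
Volunteer Time Off — status intern ✗ (excluded) → not eligible.
Transit Subsidy — service 4 years ≥ 180 days ✓; rating 2 < 3 ✗ → not eligible.
Phone Allowance — status intern ✗ (requires full-time, seasonal, or temporary) → not eligible.
Pet Insurance — status intern ✓ (not excluded); service 4 years ≥ 1 month (≈30 days) ✓; site Newark ✗ (not Madison) → not eligible.
Sabbatical Program — service 4 years ≥ 3 months (≈90 days) ✓; 40 hrs/wk ≥ 20 ✓; dept Facilities ✓ → eligible.

Sabbatical Program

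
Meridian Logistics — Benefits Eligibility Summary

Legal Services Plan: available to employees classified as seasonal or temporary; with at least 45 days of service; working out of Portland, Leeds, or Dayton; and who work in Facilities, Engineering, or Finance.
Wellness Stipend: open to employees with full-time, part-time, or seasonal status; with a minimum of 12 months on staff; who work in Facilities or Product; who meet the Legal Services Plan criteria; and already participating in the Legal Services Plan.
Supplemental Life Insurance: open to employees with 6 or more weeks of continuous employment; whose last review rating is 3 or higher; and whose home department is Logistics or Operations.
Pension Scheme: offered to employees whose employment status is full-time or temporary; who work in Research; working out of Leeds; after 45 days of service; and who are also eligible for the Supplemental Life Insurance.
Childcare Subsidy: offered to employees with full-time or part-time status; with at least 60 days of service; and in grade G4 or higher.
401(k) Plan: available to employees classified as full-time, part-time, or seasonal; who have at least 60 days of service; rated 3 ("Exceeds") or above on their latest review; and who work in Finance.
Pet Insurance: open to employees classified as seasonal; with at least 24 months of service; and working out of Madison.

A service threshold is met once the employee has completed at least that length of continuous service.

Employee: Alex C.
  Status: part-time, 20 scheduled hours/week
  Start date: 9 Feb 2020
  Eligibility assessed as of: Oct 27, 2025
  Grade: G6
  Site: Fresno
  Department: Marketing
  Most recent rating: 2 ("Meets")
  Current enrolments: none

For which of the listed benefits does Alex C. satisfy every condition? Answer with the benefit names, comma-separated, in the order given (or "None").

Service from 9 Feb 2020 to Oct 27, 2025: 2087 days.
Legal Services Plan — status part-time ✗ (requires seasonal or temporary) → not eligible.
Wellness Stipend — status part-time ✓; service 2087 days ≥ 12 months (≈360 days) ✓; dept Marketing ✗ → not eligible.
Supplemental Life Insurance — service 2087 days ≥ 6 weeks (≈42 days) ✓; rating 2 < 3 ✗ → not eligible.
Pension Scheme — status part-time ✗ (requires full-time or temporary) → not eligible.
Childcare Subsidy — status part-time ✓; service 2087 days ≥ 60 days ✓; grade G6 ≥ G4 ✓ → eligible.
401(k) Plan — status part-time ✓; service 2087 days ≥ 60 days ✓; rating 2 < 3 ✗ → not eligible.
Pet Insurance — status part-time ✗ (requires seasonal) → not eligible.

Childcare Subsidy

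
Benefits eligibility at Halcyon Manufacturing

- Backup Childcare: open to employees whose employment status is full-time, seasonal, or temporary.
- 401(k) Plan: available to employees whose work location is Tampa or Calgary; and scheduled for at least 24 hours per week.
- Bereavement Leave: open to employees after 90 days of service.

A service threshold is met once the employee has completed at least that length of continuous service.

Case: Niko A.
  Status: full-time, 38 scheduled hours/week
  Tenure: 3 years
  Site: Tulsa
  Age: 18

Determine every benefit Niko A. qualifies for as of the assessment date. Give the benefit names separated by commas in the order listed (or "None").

Backup Childcare — status full-time ✓ → eligible.
401(k) Plan — site Tulsa ✗ (not Tampa or Calgary) → not eligible.
Bereavement Leave — service 3 years ≥ 90 days ✓ → eligible.

Backup Childcare, Bereavement Leave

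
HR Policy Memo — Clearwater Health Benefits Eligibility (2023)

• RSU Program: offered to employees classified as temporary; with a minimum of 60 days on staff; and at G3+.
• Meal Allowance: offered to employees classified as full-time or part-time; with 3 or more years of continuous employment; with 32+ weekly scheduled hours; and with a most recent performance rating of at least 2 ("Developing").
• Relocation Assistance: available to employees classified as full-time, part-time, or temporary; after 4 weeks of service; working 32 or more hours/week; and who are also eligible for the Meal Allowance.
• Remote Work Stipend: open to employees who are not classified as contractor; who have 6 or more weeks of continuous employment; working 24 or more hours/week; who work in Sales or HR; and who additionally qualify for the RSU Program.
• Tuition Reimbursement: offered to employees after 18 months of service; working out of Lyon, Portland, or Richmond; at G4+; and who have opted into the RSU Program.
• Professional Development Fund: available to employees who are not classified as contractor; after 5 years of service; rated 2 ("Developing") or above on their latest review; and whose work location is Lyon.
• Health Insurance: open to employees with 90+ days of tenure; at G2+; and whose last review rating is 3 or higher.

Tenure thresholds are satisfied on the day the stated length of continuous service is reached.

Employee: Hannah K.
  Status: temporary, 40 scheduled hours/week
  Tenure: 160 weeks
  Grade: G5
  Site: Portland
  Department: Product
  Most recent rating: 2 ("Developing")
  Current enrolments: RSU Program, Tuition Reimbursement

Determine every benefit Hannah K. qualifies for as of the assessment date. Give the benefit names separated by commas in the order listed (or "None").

RSU Program — status temporary ✓; service 160 weeks ≥ 60 days ✓; grade G5 ≥ G3 ✓ → eligible.
Meal Allowance — status temporary ✗ (requires full-time or part-time) → not eligible.
Relocation Assistance — status temporary ✓; service 160 weeks ≥ 4 weeks ✓; 40 hrs/wk ≥ 32 ✓; not eligible for Meal Allowance ✗ → not eligible.
Remote Work Stipend — status temporary ✓ (not excluded); service 160 weeks ≥ 6 weeks ✓; 40 hrs/wk ≥ 24 ✓; dept Product ✗ → not eligible.
Tuition Reimbursement — service 160 weeks ≥ 18 months (≈540 days) ✓; site Portland ✓; grade G5 ≥ G4 ✓; enrolled in RSU Program ✓ → eligible.
Professional Development Fund — status temporary ✓ (not excluded); service 160 weeks < 5 years (≈1825 days) ✗ → not eligible.
Health Insurance — service 160 weeks ≥ 90 days ✓; grade G5 ≥ G2 ✓; rating 2 < 3 ✗ → not eligible.

RSU Program, Tuition Reimbursement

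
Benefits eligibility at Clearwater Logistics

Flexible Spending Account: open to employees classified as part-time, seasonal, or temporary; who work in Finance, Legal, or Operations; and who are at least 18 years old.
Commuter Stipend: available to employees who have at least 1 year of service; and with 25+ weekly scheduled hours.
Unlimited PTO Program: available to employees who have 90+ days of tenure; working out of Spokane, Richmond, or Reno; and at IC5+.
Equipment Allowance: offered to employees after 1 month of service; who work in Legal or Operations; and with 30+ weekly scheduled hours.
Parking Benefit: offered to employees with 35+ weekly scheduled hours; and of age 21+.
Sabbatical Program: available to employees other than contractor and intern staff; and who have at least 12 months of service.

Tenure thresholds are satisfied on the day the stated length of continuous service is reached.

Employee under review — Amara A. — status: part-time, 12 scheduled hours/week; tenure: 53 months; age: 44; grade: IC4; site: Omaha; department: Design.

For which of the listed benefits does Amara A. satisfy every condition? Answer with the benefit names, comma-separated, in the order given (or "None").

Flexible Spending Account — status part-time ✓; dept Design ✗ → not eligible.
Commuter Stipend — service 53 months ≥ 1 year (≈365 days) ✓; 12 hrs/wk < 25 ✗ → not eligible.
Unlimited PTO Program — service 53 months ≥ 90 days ✓; site Omaha ✗ (not Spokane, Richmond, or Reno) → not eligible.
Equipment Allowance — service 53 months ≥ 1 month ✓; dept Design ✗ → not eligible.
Parking Benefit — 12 hrs/wk < 35 ✗ → not eligible.
Sabbatical Program — status part-time ✓ (not excluded); service 53 months ≥ 12 months ✓ → eligible.

Sabbatical Program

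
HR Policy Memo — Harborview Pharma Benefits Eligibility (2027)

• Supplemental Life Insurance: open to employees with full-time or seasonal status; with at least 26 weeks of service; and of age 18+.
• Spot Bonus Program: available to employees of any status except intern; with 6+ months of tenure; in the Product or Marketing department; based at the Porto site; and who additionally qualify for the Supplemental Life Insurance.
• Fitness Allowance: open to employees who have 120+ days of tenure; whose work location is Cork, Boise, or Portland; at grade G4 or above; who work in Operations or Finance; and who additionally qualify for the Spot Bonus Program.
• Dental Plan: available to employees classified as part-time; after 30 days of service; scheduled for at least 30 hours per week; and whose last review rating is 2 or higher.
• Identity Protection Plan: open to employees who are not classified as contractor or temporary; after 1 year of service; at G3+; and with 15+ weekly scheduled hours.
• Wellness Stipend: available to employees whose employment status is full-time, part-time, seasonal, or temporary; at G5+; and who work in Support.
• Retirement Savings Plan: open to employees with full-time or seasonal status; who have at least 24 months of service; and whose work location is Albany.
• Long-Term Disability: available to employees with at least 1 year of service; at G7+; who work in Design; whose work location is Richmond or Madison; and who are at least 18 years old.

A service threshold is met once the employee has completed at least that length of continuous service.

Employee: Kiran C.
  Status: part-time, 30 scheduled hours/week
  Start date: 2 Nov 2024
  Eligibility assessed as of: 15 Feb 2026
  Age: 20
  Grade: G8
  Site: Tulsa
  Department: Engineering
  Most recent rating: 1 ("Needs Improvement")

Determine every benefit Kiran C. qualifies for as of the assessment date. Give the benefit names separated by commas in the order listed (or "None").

Service from 2 Nov 2024 to 15 Feb 2026: 470 days.
Supplemental Life Insurance — status part-time ✗ (requires full-time or seasonal) → not eligible.
Spot Bonus Program — status part-time ✓ (not excluded); service 470 days ≥ 6 months (≈180 days) ✓; dept Engineering ✗ → not eligible.
Fitness Allowance — service 470 days ≥ 120 days ✓; site Tulsa ✗ (not Cork, Boise, or Portland) → not eligible.
Dental Plan — status part-time ✓; service 470 days ≥ 30 days ✓; 30 hrs/wk ≥ 30 ✓; rating 1 < 2 ✗ → not eligible.
Identity Protection Plan — status part-time ✓ (not excluded); service 470 days ≥ 1 year (≈365 days) ✓; grade G8 ≥ G3 ✓; 30 hrs/wk ≥ 15 ✓ → eligible.
Wellness Stipend — status part-time ✓; grade G8 ≥ G5 ✓; dept Engineering ✗ → not eligible.
Retirement Savings Plan — status part-time ✗ (requires full-time or seasonal) → not eligible.
Long-Term Disability — service 470 days ≥ 1 year (≈365 days) ✓; grade G8 ≥ G7 ✓; dept Engineering ✗ → not eligible.

Identity Protection Plan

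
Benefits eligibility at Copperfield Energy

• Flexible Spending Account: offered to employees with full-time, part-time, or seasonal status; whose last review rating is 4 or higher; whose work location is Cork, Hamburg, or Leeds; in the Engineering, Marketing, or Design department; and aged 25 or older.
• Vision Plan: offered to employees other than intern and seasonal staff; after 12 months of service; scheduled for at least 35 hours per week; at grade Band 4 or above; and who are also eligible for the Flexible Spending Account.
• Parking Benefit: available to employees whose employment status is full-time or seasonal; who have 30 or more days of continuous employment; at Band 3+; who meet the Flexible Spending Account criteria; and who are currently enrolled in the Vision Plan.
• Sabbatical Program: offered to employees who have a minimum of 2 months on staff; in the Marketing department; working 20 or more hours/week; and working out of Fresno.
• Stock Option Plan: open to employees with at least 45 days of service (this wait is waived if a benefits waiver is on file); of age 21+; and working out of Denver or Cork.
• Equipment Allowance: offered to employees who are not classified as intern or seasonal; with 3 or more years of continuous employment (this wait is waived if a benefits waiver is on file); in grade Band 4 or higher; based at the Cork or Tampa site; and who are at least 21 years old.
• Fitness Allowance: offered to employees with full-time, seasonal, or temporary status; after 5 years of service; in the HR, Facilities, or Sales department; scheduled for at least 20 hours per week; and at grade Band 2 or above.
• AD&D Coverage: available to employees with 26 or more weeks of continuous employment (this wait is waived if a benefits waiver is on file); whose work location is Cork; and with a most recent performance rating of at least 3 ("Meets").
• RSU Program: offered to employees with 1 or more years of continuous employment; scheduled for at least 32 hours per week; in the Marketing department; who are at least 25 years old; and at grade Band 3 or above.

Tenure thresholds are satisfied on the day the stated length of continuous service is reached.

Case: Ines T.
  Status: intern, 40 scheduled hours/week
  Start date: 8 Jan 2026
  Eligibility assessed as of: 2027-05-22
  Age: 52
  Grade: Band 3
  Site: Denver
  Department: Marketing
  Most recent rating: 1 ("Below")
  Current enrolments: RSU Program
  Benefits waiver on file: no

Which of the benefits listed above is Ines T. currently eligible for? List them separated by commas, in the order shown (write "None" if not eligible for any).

Stock Option Plan, RSU Program

Service from 8 Jan 2026 to 2027-05-22: 499 days.
Flexible Spending Account — status intern ✗ (requires full-time, part-time, or seasonal) → not eligible.
Vision Plan — status intern ✗ (excluded) → not eligible.
Parking Benefit — status intern ✗ (requires full-time or seasonal) → not eligible.
Sabbatical Program — service 499 days ≥ 2 months (≈60 days) ✓; dept Marketing ✓; 40 hrs/wk ≥ 20 ✓; site Denver ✗ (not Fresno) → not eligible.
Stock Option Plan — no waiver, service 499 days ≥ 45 days ✓; age 52 ≥ 21 ✓; site Denver ✓ → eligible.
Equipment Allowance — status intern ✗ (excluded) → not eligible.
Fitness Allowance — status intern ✗ (requires full-time, seasonal, or temporary) → not eligible.
AD&D Coverage — no waiver, service 499 days ≥ 26 weeks (≈182 days) ✓; site Denver ✗ (not Cork) → not eligible.
RSU Program — service 499 days ≥ 1 year (≈365 days) ✓; 40 hrs/wk ≥ 32 ✓; dept Marketing ✓; age 52 ≥ 25 ✓; grade Band 3 ≥ Band 3 ✓ → eligible.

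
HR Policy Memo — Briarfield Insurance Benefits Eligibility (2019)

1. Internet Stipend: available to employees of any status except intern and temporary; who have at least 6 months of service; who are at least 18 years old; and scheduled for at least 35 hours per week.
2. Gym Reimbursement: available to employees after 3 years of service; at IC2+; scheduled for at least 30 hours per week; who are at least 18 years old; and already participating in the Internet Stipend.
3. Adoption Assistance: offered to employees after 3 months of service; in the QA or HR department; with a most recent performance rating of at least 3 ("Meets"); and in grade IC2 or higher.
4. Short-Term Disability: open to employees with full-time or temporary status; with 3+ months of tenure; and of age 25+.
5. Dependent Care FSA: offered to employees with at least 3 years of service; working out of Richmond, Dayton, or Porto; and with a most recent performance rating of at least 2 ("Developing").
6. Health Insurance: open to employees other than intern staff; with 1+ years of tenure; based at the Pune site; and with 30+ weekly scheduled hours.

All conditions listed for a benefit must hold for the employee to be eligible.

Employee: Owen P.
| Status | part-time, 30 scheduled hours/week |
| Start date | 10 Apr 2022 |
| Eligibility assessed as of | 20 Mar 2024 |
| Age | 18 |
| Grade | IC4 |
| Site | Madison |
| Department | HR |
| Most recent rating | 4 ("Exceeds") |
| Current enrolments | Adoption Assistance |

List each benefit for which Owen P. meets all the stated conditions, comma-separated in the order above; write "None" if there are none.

Adoption Assistance

Service from 10 Apr 2022 to 20 Mar 2024: 710 days.
Internet Stipend — status part-time ✓ (not excluded); service 710 days ≥ 6 months (≈180 days) ✓; age 18 ≥ 18 ✓; 30 hrs/wk < 35 ✗ → not eligible.
Gym Reimbursement — service 710 days < 3 years (≈1095 days) ✗ → not eligible.
Adoption Assistance — service 710 days ≥ 3 months (≈90 days) ✓; dept HR ✓; rating 4 ≥ 3 ✓; grade IC4 ≥ IC2 ✓ → eligible.
Short-Term Disability — status part-time ✗ (requires full-time or temporary) → not eligible.
Dependent Care FSA — service 710 days < 3 years (≈1095 days) ✗ → not eligible.
Health Insurance — status part-time ✓ (not excluded); service 710 days ≥ 1 year (≈365 days) ✓; site Madison ✗ (not Pune) → not eligible.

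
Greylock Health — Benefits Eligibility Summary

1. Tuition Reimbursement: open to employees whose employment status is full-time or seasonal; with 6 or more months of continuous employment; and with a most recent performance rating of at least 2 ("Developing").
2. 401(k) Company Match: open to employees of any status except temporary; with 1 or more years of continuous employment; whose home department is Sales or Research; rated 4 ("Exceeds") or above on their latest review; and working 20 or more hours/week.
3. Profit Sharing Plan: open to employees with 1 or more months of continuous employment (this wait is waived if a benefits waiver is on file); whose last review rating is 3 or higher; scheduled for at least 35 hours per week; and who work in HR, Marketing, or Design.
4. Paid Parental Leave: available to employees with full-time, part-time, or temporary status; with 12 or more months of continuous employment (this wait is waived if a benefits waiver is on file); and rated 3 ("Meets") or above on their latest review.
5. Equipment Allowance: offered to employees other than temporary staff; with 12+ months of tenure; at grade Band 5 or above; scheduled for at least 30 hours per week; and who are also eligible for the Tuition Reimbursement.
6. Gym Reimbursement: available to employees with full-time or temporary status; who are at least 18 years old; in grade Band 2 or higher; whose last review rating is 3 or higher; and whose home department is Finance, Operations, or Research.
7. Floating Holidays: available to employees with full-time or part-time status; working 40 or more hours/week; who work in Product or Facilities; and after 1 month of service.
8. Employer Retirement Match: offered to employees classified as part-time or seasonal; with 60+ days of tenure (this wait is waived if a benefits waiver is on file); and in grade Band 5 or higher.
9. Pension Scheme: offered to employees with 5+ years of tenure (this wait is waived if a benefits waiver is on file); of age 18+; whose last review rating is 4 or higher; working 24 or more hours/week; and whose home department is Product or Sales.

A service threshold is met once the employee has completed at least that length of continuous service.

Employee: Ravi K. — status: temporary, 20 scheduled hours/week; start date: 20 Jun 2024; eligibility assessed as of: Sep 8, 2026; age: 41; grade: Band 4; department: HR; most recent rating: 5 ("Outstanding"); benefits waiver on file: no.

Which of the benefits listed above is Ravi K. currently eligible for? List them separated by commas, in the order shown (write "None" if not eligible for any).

Paid Parental Leave

Service from 20 Jun 2024 to Sep 8, 2026: 810 days.
Tuition Reimbursement — status temporary ✗ (requires full-time or seasonal) → not eligible.
401(k) Company Match — status temporary ✗ (excluded) → not eligible.
Profit Sharing Plan — no waiver, service 810 days ≥ 1 month (≈30 days) ✓; rating 5 ≥ 3 ✓; 20 hrs/wk < 35 ✗ → not eligible.
Paid Parental Leave — status temporary ✓; no waiver, service 810 days ≥ 12 months (≈360 days) ✓; rating 5 ≥ 3 ✓ → eligible.
Equipment Allowance — status temporary ✗ (excluded) → not eligible.
Gym Reimbursement — status temporary ✓; age 41 ≥ 18 ✓; grade Band 4 ≥ Band 2 ✓; rating 5 ≥ 3 ✓; dept HR ✗ → not eligible.
Floating Holidays — status temporary ✗ (requires full-time or part-time) → not eligible.
Employer Retirement Match — status temporary ✗ (requires part-time or seasonal) → not eligible.
Pension Scheme — no waiver, service 810 days < 5 years (≈1825 days) ✗ → not eligible.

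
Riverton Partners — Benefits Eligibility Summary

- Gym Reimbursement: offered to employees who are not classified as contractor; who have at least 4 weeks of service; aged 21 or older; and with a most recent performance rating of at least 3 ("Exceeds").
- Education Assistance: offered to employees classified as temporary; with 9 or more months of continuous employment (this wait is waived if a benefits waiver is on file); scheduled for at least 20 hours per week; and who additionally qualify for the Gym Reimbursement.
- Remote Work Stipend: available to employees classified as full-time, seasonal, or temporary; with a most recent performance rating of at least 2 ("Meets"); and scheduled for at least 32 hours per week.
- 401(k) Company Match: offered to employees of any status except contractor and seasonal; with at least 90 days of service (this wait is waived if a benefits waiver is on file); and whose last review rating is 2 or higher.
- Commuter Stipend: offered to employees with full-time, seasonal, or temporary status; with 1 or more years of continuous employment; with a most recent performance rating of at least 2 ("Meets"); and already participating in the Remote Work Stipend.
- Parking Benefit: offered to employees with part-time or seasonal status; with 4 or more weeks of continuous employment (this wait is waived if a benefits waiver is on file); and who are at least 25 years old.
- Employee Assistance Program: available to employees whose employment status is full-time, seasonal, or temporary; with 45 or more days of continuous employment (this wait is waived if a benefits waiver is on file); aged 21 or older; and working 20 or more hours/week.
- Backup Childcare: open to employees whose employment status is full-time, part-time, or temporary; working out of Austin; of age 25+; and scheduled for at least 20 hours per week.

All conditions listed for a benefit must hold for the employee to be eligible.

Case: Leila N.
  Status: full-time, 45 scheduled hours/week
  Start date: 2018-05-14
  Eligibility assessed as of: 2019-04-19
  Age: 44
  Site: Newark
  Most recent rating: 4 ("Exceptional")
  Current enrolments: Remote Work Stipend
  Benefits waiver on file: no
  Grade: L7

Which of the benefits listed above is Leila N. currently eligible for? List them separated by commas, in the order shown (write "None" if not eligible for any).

Gym Reimbursement, Remote Work Stipend, 401(k) Company Match, Employee Assistance Program

Service from 2018-05-14 to 2019-04-19: 340 days.
Gym Reimbursement — status full-time ✓ (not excluded); service 340 days ≥ 4 weeks (≈28 days) ✓; age 44 ≥ 21 ✓; rating 4 ≥ 3 ✓ → eligible.
Education Assistance — status full-time ✗ (requires temporary) → not eligible.
Remote Work Stipend — status full-time ✓; rating 4 ≥ 2 ✓; 45 hrs/wk ≥ 32 ✓ → eligible.
401(k) Company Match — status full-time ✓ (not excluded); no waiver, service 340 days ≥ 90 days ✓; rating 4 ≥ 2 ✓ → eligible.
Commuter Stipend — status full-time ✓; service 340 days < 1 year (≈365 days) ✗ → not eligible.
Parking Benefit — status full-time ✗ (requires part-time or seasonal) → not eligible.
Employee Assistance Program — status full-time ✓; no waiver, service 340 days ≥ 45 days ✓; age 44 ≥ 21 ✓; 45 hrs/wk ≥ 20 ✓ → eligible.
Backup Childcare — status full-time ✓; site Newark ✗ (not Austin) → not eligible.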